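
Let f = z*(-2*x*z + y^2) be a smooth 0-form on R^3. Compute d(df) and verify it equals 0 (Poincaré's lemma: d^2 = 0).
d(df) = 0

Step 1: df = sum_i (∂f/∂x_i) dx_i = (-2*z^2) dx + (2*y*z) dy + (-4*x*z + y^2) dz.
Step 2: Apply d again. Using the 1-form formula, the coefficient of dx ∧ dy in d(df) is ∂^2 f/∂x ∂y - ∂^2 f/∂y ∂x = (0) - (0) = 0 (equality of mixed partials for smooth f).
Similarly for dx ∧ dz and dy ∧ dz — all coefficients vanish. So d(df) = 0.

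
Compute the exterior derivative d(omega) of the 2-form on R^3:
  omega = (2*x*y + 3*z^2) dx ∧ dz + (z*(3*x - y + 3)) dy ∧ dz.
d(omega) = (-2*x + 3*z) dx ∧ dy ∧ dz

For a 2-form omega = sum_{i<j} g_{ij} dx_i ∧ dx_j, the exterior derivative is
  d(omega) = sum_{i<j} d(g_{ij}) ∧ dx_i ∧ dx_j = sum_{i<j, k} (∂g_{ij}/∂x_k) dx_k ∧ dx_i ∧ dx_j.
Expand each term, using dx_k ∧ dx_i ∧ dx_j = sgn(permutation) dx_{(a)} ∧ dx_{(b)} ∧ dx_{(c)} with (a < b < c) sorted:
  d(2*x*y + 3*z^2) includes (∂/∂y)(2*x*y + 3*z^2) dy = (2*x) dy, which multiplied by dx ∧ dz gives (-2*x) dx ∧ dy ∧ dz
  d(z*(3*x - y + 3)) includes (∂/∂x)(z*(3*x - y + 3)) dx = (3*z) dx, which multiplied by dy ∧ dz gives (3*z) dx ∧ dy ∧ dz
Collecting like 3-forms: d(omega) = (-2*x + 3*z) dx ∧ dy ∧ dz.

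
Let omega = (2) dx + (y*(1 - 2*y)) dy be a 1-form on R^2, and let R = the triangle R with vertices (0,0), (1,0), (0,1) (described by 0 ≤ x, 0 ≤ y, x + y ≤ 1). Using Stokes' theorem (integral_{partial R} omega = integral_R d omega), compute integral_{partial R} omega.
integral_(partial R) omega = 0

Stokes: integral_partial_R omega = integral_R d omega with d omega = (∂Q/∂x - ∂P/∂y) dx ∧ dy.
  ∂Q/∂x = 0
  ∂P/∂y = 0
  integrand = ∂Q/∂x - ∂P/∂y = 0.
Integrating over R: integral_0^1 integral_0^{1-x} (0) dy dx = 0.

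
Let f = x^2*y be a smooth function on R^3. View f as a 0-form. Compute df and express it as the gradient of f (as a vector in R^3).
df = (2*x*y) dx + (x^2) dy + (0) dz; grad f = (2*x*y, x^2, 0)

For a 0-form f, d f = (∂f/∂x) dx + (∂f/∂y) dy + (∂f/∂z) dz. The components of the vector representation are exactly the entries of grad f in Cartesian coordinates:
  ∂f/∂x = 2*x*y
  ∂f/∂y = x^2
  ∂f/∂z = 0.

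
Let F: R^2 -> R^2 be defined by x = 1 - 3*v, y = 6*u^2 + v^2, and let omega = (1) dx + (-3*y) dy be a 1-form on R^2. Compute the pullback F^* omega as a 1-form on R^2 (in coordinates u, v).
F^* omega = (36*u*(-6*u^2 - v^2)) du + (-36*u^2*v - 6*v^3 - 3) dv

Using F^*(f dg) = (f ∘ F) d(g ∘ F), substitute each coordinate x_i by F_i(u, v) in f_i, and replace dx_i by d F_i = (∂F_i/∂u) du + (∂F_i/∂v) dv.
  For the x component: f_1(F) = 1; d F_1 = (0) du + (-3) dv
  For the y component: f_2(F) = -18*u^2 - 3*v^2; d F_2 = (12*u) du + (2*v) dv
Combining and collecting du, dv coefficients:
  coeff of du: 36*u*(-6*u^2 - v^2)
  coeff of dv: -36*u^2*v - 6*v^3 - 3
F^* omega = (36*u*(-6*u^2 - v^2)) du + (-36*u^2*v - 6*v^3 - 3) dv.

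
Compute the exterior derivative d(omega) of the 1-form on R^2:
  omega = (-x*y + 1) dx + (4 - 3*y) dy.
d(omega) = (x) dx ∧ dy

For a 1-form omega = sum_i f_i dx_i, the exterior derivative is
  d(omega) = sum_{i < j} (∂f_j/∂x_i - ∂f_i/∂x_j) dx_i ∧ dx_j.
  coefficient of dx ∧ dy: ∂f_2/∂x - ∂f_1/∂y = ∂(4 - 3*y)/∂x - ∂(-x*y + 1)/∂y = x
Assembling: d(omega) = (x) dx ∧ dy.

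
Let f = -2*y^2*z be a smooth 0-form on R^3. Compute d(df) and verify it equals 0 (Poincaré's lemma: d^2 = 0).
d(df) = 0

Step 1: df = sum_i (∂f/∂x_i) dx_i = (0) dx + (-4*y*z) dy + (-2*y^2) dz.
Step 2: Apply d again. Using the 1-form formula, the coefficient of dx ∧ dy in d(df) is ∂^2 f/∂x ∂y - ∂^2 f/∂y ∂x = (0) - (0) = 0 (equality of mixed partials for smooth f).
Similarly for dx ∧ dz and dy ∧ dz — all coefficients vanish. So d(df) = 0.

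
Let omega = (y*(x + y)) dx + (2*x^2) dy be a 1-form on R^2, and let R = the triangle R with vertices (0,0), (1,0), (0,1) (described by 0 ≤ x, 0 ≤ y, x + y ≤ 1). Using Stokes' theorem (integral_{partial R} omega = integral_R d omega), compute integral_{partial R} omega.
integral_(partial R) omega = 1/6

Stokes: integral_partial_R omega = integral_R d omega with d omega = (∂Q/∂x - ∂P/∂y) dx ∧ dy.
  ∂Q/∂x = 4*x
  ∂P/∂y = x + 2*y
  integrand = ∂Q/∂x - ∂P/∂y = 3*x - 2*y.
Integrating over R: integral_0^1 integral_0^{1-x} (3*x - 2*y) dy dx = 1/6.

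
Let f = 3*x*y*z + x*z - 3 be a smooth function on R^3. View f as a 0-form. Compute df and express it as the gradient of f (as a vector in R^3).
df = (z*(3*y + 1)) dx + (3*x*z) dy + (x*(3*y + 1)) dz; grad f = (z*(3*y + 1), 3*x*z, x*(3*y + 1))

For a 0-form f, d f = (∂f/∂x) dx + (∂f/∂y) dy + (∂f/∂z) dz. The components of the vector representation are exactly the entries of grad f in Cartesian coordinates:
  ∂f/∂x = z*(3*y + 1)
  ∂f/∂y = 3*x*z
  ∂f/∂z = x*(3*y + 1).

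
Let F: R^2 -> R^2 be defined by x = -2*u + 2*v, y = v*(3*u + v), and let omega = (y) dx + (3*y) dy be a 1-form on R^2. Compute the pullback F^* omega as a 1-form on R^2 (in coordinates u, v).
F^* omega = (v*(27*u*v - 6*u + 9*v^2 - 2*v)) du + (v*(27*u^2 + 27*u*v + 6*u + 6*v^2 + 2*v)) dv

Using F^*(f dg) = (f ∘ F) d(g ∘ F), substitute each coordinate x_i by F_i(u, v) in f_i, and replace dx_i by d F_i = (∂F_i/∂u) du + (∂F_i/∂v) dv.
  For the x component: f_1(F) = v*(3*u + v); d F_1 = (-2) du + (2) dv
  For the y component: f_2(F) = 3*v*(3*u + v); d F_2 = (3*v) du + (3*u + 2*v) dv
Combining and collecting du, dv coefficients:
  coeff of du: v*(27*u*v - 6*u + 9*v^2 - 2*v)
  coeff of dv: v*(27*u^2 + 27*u*v + 6*u + 6*v^2 + 2*v)
F^* omega = (v*(27*u*v - 6*u + 9*v^2 - 2*v)) du + (v*(27*u^2 + 27*u*v + 6*u + 6*v^2 + 2*v)) dv.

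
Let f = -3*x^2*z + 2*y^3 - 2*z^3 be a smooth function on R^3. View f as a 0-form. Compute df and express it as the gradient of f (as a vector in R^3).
df = (-6*x*z) dx + (6*y^2) dy + (-3*x^2 - 6*z^2) dz; grad f = (-6*x*z, 6*y^2, -3*x^2 - 6*z^2)

For a 0-form f, d f = (∂f/∂x) dx + (∂f/∂y) dy + (∂f/∂z) dz. The components of the vector representation are exactly the entries of grad f in Cartesian coordinates:
  ∂f/∂x = -6*x*z
  ∂f/∂y = 6*y^2
  ∂f/∂z = -3*x^2 - 6*z^2.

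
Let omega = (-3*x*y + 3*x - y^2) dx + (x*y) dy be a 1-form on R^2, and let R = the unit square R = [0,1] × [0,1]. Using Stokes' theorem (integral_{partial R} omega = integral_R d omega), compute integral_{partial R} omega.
integral_(partial R) omega = 3

Stokes: integral_partial_R omega = integral_R d omega with d omega = (∂Q/∂x - ∂P/∂y) dx ∧ dy.
  ∂Q/∂x = y
  ∂P/∂y = -3*x - 2*y
  integrand = ∂Q/∂x - ∂P/∂y = 3*x + 3*y.
Integrating over R: integral_0^1 integral_0^1 (3*x + 3*y) dx dy = 3.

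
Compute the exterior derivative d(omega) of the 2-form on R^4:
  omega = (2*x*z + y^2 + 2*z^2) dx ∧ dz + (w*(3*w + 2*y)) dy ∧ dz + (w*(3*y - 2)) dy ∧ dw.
d(omega) = (-2*y) dx ∧ dy ∧ dz + (6*w + 2*y) dy ∧ dz ∧ dw

For a 2-form omega = sum_{i<j} g_{ij} dx_i ∧ dx_j, the exterior derivative is
  d(omega) = sum_{i<j} d(g_{ij}) ∧ dx_i ∧ dx_j = sum_{i<j, k} (∂g_{ij}/∂x_k) dx_k ∧ dx_i ∧ dx_j.
Expand each term, using dx_k ∧ dx_i ∧ dx_j = sgn(permutation) dx_{(a)} ∧ dx_{(b)} ∧ dx_{(c)} with (a < b < c) sorted:
  d(2*x*z + y^2 + 2*z^2) includes (∂/∂y)(2*x*z + y^2 + 2*z^2) dy = (2*y) dy, which multiplied by dx ∧ dz gives (-2*y) dx ∧ dy ∧ dz
  d(w*(3*w + 2*y)) includes (∂/∂w)(w*(3*w + 2*y)) dw = (6*w + 2*y) dw, which multiplied by dy ∧ dz gives (6*w + 2*y) dy ∧ dz ∧ dw
Collecting like 3-forms: d(omega) = (-2*y) dx ∧ dy ∧ dz + (6*w + 2*y) dy ∧ dz ∧ dw.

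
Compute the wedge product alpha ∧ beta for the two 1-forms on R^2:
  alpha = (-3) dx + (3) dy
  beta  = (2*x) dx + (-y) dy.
alpha ∧ beta = (-6*x + 3*y) dx ∧ dy

Distribute the wedge, using dx_i ∧ dx_j = -dx_j ∧ dx_i and dx_i ∧ dx_i = 0. For each pair (i, j) with i < j, the coefficient of dx_i ∧ dx_j in alpha ∧ beta is (alpha_i * beta_j - alpha_j * beta_i). Collecting: alpha ∧ beta = (-6*x + 3*y) dx ∧ dy.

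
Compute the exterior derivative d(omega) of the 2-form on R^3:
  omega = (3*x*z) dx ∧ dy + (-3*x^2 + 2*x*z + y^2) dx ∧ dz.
d(omega) = (3*x - 2*y) dx ∧ dy ∧ dz

For a 2-form omega = sum_{i<j} g_{ij} dx_i ∧ dx_j, the exterior derivative is
  d(omega) = sum_{i<j} d(g_{ij}) ∧ dx_i ∧ dx_j = sum_{i<j, k} (∂g_{ij}/∂x_k) dx_k ∧ dx_i ∧ dx_j.
Expand each term, using dx_k ∧ dx_i ∧ dx_j = sgn(permutation) dx_{(a)} ∧ dx_{(b)} ∧ dx_{(c)} with (a < b < c) sorted:
  d(3*x*z) includes (∂/∂z)(3*x*z) dz = (3*x) dz, which multiplied by dx ∧ dy gives (3*x) dx ∧ dy ∧ dz
  d(-3*x^2 + 2*x*z + y^2) includes (∂/∂y)(-3*x^2 + 2*x*z + y^2) dy = (2*y) dy, which multiplied by dx ∧ dz gives (-2*y) dx ∧ dy ∧ dz
Collecting like 3-forms: d(omega) = (3*x - 2*y) dx ∧ dy ∧ dz.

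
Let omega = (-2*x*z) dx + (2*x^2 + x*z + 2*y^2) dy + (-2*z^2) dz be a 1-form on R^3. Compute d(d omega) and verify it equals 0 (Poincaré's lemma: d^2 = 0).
d(d omega) = 0

Step 1: d omega = sum_{i<j} (∂f_j/∂x_i - ∂f_i/∂x_j) dx_i ∧ dx_j:
  coeff of dx ∧ dy: 4*x + z
  coeff of dx ∧ dz: 2*x
  coeff of dy ∧ dz: -x
Step 2: Apply d again to each 2-form coefficient. The only possible 3-form in R^3 is dx ∧ dy ∧ dz, with coefficient
  ∂(coeff of dy∧dz)/∂x - ∂(coeff of dx∧dz)/∂y + ∂(coeff of dx∧dy)/∂z
  = ∂/∂x (-x) - ∂/∂y (2*x) + ∂/∂z (4*x + z).
Each of these terms simplifies to sums of mixed partials that cancel in pairs. The result is 0 (by equality of mixed partials for smooth functions — Schwarz / Clairaut).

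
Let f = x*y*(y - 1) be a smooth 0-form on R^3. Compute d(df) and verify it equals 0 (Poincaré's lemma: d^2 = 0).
d(df) = 0

Step 1: df = sum_i (∂f/∂x_i) dx_i = (y*(y - 1)) dx + (x*(2*y - 1)) dy + (0) dz.
Step 2: Apply d again. Using the 1-form formula, the coefficient of dx ∧ dy in d(df) is ∂^2 f/∂x ∂y - ∂^2 f/∂y ∂x = (2*y - 1) - (2*y - 1) = 0 (equality of mixed partials for smooth f).
Similarly for dx ∧ dz and dy ∧ dz — all coefficients vanish. So d(df) = 0.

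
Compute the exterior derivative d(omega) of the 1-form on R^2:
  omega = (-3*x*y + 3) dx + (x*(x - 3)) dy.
d(omega) = (5*x - 3) dx ∧ dy

For a 1-form omega = sum_i f_i dx_i, the exterior derivative is
  d(omega) = sum_{i < j} (∂f_j/∂x_i - ∂f_i/∂x_j) dx_i ∧ dx_j.
  coefficient of dx ∧ dy: ∂f_2/∂x - ∂f_1/∂y = ∂(x*(x - 3))/∂x - ∂(-3*x*y + 3)/∂y = 5*x - 3
Assembling: d(omega) = (5*x - 3) dx ∧ dy.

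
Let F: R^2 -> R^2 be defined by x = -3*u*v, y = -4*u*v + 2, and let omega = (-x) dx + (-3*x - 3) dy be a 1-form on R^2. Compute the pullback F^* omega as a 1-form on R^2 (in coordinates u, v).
F^* omega = (3*v*(-15*u*v + 4)) du + (3*u*(-15*u*v + 4)) dv

Using F^*(f dg) = (f ∘ F) d(g ∘ F), substitute each coordinate x_i by F_i(u, v) in f_i, and replace dx_i by d F_i = (∂F_i/∂u) du + (∂F_i/∂v) dv.
  For the x component: f_1(F) = 3*u*v; d F_1 = (-3*v) du + (-3*u) dv
  For the y component: f_2(F) = 9*u*v - 3; d F_2 = (-4*v) du + (-4*u) dv
Combining and collecting du, dv coefficients:
  coeff of du: 3*v*(-15*u*v + 4)
  coeff of dv: 3*u*(-15*u*v + 4)
F^* omega = (3*v*(-15*u*v + 4)) du + (3*u*(-15*u*v + 4)) dv.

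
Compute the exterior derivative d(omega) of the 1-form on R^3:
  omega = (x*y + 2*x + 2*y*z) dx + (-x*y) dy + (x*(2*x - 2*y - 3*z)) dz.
d(omega) = (-x - y - 2*z) dx ∧ dy + (4*x - 4*y - 3*z) dx ∧ dz + (-2*x) dy ∧ dz

For a 1-form omega = sum_i f_i dx_i, the exterior derivative is
  d(omega) = sum_{i < j} (∂f_j/∂x_i - ∂f_i/∂x_j) dx_i ∧ dx_j.
  coefficient of dx ∧ dy: ∂f_2/∂x - ∂f_1/∂y = ∂(-x*y)/∂x - ∂(x*y + 2*x + 2*y*z)/∂y = -x - y - 2*z
  coefficient of dx ∧ dz: ∂f_3/∂x - ∂f_1/∂z = ∂(x*(2*x - 2*y - 3*z))/∂x - ∂(x*y + 2*x + 2*y*z)/∂z = 4*x - 4*y - 3*z
  coefficient of dy ∧ dz: ∂f_3/∂y - ∂f_2/∂z = ∂(x*(2*x - 2*y - 3*z))/∂y - ∂(-x*y)/∂z = -2*x
Assembling: d(omega) = (-x - y - 2*z) dx ∧ dy + (4*x - 4*y - 3*z) dx ∧ dz + (-2*x) dy ∧ dz.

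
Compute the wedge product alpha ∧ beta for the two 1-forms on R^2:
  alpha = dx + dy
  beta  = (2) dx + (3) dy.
alpha ∧ beta = (1) dx ∧ dy

Distribute the wedge, using dx_i ∧ dx_j = -dx_j ∧ dx_i and dx_i ∧ dx_i = 0. For each pair (i, j) with i < j, the coefficient of dx_i ∧ dx_j in alpha ∧ beta is (alpha_i * beta_j - alpha_j * beta_i). Collecting: alpha ∧ beta = (1) dx ∧ dy.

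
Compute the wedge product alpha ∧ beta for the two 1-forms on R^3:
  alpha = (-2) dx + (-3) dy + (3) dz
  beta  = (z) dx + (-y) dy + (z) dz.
alpha ∧ beta = (2*y + 3*z) dx ∧ dy + (-5*z) dx ∧ dz + (3*y - 3*z) dy ∧ dz

Distribute the wedge, using dx_i ∧ dx_j = -dx_j ∧ dx_i and dx_i ∧ dx_i = 0. For each pair (i, j) with i < j, the coefficient of dx_i ∧ dx_j in alpha ∧ beta is (alpha_i * beta_j - alpha_j * beta_i). Collecting: alpha ∧ beta = (2*y + 3*z) dx ∧ dy + (-5*z) dx ∧ dz + (3*y - 3*z) dy ∧ dz.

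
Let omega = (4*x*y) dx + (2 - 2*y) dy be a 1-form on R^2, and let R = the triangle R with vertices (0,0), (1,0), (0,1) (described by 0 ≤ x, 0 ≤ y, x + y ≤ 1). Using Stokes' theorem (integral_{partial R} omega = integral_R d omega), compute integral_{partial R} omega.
integral_(partial R) omega = -2/3

Stokes: integral_partial_R omega = integral_R d omega with d omega = (∂Q/∂x - ∂P/∂y) dx ∧ dy.
  ∂Q/∂x = 0
  ∂P/∂y = 4*x
  integrand = ∂Q/∂x - ∂P/∂y = -4*x.
Integrating over R: integral_0^1 integral_0^{1-x} (-4*x) dy dx = -2/3.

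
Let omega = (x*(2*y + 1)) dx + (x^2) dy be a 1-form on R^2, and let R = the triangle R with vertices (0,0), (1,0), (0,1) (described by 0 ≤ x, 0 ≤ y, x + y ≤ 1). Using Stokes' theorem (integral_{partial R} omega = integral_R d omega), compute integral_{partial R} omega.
integral_(partial R) omega = 0

Stokes: integral_partial_R omega = integral_R d omega with d omega = (∂Q/∂x - ∂P/∂y) dx ∧ dy.
  ∂Q/∂x = 2*x
  ∂P/∂y = 2*x
  integrand = ∂Q/∂x - ∂P/∂y = 0.
Integrating over R: integral_0^1 integral_0^{1-x} (0) dy dx = 0.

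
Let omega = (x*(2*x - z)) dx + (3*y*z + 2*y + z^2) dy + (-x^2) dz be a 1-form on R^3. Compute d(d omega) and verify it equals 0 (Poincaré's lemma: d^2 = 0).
d(d omega) = 0

Step 1: d omega = sum_{i<j} (∂f_j/∂x_i - ∂f_i/∂x_j) dx_i ∧ dx_j:
  coeff of dx ∧ dy: 0
  coeff of dx ∧ dz: -x
  coeff of dy ∧ dz: -3*y - 2*z
Step 2: Apply d again to each 2-form coefficient. The only possible 3-form in R^3 is dx ∧ dy ∧ dz, with coefficient
  ∂(coeff of dy∧dz)/∂x - ∂(coeff of dx∧dz)/∂y + ∂(coeff of dx∧dy)/∂z
  = ∂/∂x (-3*y - 2*z) - ∂/∂y (-x) + ∂/∂z (0).
Each of these terms simplifies to sums of mixed partials that cancel in pairs. The result is 0 (by equality of mixed partials for smooth functions — Schwarz / Clairaut).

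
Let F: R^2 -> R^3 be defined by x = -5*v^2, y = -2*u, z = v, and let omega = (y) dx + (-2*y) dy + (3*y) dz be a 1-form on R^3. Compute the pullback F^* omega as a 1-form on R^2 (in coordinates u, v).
F^* omega = (-8*u) du + (2*u*(10*v - 3)) dv

Using F^*(f dg) = (f ∘ F) d(g ∘ F), substitute each coordinate x_i by F_i(u, v) in f_i, and replace dx_i by d F_i = (∂F_i/∂u) du + (∂F_i/∂v) dv.
  For the x component: f_1(F) = -2*u; d F_1 = (0) du + (-10*v) dv
  For the y component: f_2(F) = 4*u; d F_2 = (-2) du + (0) dv
  For the z component: f_3(F) = -6*u; d F_3 = (0) du + (1) dv
Combining and collecting du, dv coefficients:
  coeff of du: -8*u
  coeff of dv: 2*u*(10*v - 3)
F^* omega = (-8*u) du + (2*u*(10*v - 3)) dv.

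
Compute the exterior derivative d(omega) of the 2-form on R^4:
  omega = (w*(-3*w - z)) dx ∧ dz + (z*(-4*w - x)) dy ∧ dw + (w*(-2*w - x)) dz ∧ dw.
d(omega) = (-7*w - z) dx ∧ dz ∧ dw + (-z) dx ∧ dy ∧ dw + (4*w + x) dy ∧ dz ∧ dw

For a 2-form omega = sum_{i<j} g_{ij} dx_i ∧ dx_j, the exterior derivative is
  d(omega) = sum_{i<j} d(g_{ij}) ∧ dx_i ∧ dx_j = sum_{i<j, k} (∂g_{ij}/∂x_k) dx_k ∧ dx_i ∧ dx_j.
Expand each term, using dx_k ∧ dx_i ∧ dx_j = sgn(permutation) dx_{(a)} ∧ dx_{(b)} ∧ dx_{(c)} with (a < b < c) sorted:
  d(w*(-3*w - z)) includes (∂/∂w)(w*(-3*w - z)) dw = (-6*w - z) dw, which multiplied by dx ∧ dz gives (-6*w - z) dx ∧ dz ∧ dw
  d(z*(-4*w - x)) includes (∂/∂x)(z*(-4*w - x)) dx = (-z) dx, which multiplied by dy ∧ dw gives (-z) dx ∧ dy ∧ dw
  d(z*(-4*w - x)) includes (∂/∂z)(z*(-4*w - x)) dz = (-4*w - x) dz, which multiplied by dy ∧ dw gives (4*w + x) dy ∧ dz ∧ dw
  d(w*(-2*w - x)) includes (∂/∂x)(w*(-2*w - x)) dx = (-w) dx, which multiplied by dz ∧ dw gives (-w) dx ∧ dz ∧ dw
Collecting like 3-forms: d(omega) = (-7*w - z) dx ∧ dz ∧ dw + (-z) dx ∧ dy ∧ dw + (4*w + x) dy ∧ dz ∧ dw.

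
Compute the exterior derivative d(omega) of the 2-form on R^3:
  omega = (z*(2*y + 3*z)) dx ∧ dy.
d(omega) = (2*y + 6*z) dx ∧ dy ∧ dz

For a 2-form omega = sum_{i<j} g_{ij} dx_i ∧ dx_j, the exterior derivative is
  d(omega) = sum_{i<j} d(g_{ij}) ∧ dx_i ∧ dx_j = sum_{i<j, k} (∂g_{ij}/∂x_k) dx_k ∧ dx_i ∧ dx_j.
Expand each term, using dx_k ∧ dx_i ∧ dx_j = sgn(permutation) dx_{(a)} ∧ dx_{(b)} ∧ dx_{(c)} with (a < b < c) sorted:
  d(z*(2*y + 3*z)) includes (∂/∂z)(z*(2*y + 3*z)) dz = (2*y + 6*z) dz, which multiplied by dx ∧ dy gives (2*y + 6*z) dx ∧ dy ∧ dz
Collecting like 3-forms: d(omega) = (2*y + 6*z) dx ∧ dy ∧ dz.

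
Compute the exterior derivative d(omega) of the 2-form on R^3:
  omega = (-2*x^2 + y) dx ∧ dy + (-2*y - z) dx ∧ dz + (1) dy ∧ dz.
d(omega) = (2) dx ∧ dy ∧ dz

For a 2-form omega = sum_{i<j} g_{ij} dx_i ∧ dx_j, the exterior derivative is
  d(omega) = sum_{i<j} d(g_{ij}) ∧ dx_i ∧ dx_j = sum_{i<j, k} (∂g_{ij}/∂x_k) dx_k ∧ dx_i ∧ dx_j.
Expand each term, using dx_k ∧ dx_i ∧ dx_j = sgn(permutation) dx_{(a)} ∧ dx_{(b)} ∧ dx_{(c)} with (a < b < c) sorted:
  d(-2*y - z) includes (∂/∂y)(-2*y - z) dy = (-2) dy, which multiplied by dx ∧ dz gives (2) dx ∧ dy ∧ dz
Collecting like 3-forms: d(omega) = (2) dx ∧ dy ∧ dz.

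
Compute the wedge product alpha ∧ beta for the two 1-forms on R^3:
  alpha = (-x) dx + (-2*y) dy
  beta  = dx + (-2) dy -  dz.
alpha ∧ beta = (2*x + 2*y) dx ∧ dy + (x) dx ∧ dz + (2*y) dy ∧ dz

Distribute the wedge, using dx_i ∧ dx_j = -dx_j ∧ dx_i and dx_i ∧ dx_i = 0. For each pair (i, j) with i < j, the coefficient of dx_i ∧ dx_j in alpha ∧ beta is (alpha_i * beta_j - alpha_j * beta_i). Collecting: alpha ∧ beta = (2*x + 2*y) dx ∧ dy + (x) dx ∧ dz + (2*y) dy ∧ dz.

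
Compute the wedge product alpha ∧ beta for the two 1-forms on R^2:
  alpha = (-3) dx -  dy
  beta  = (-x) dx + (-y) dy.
alpha ∧ beta = (-x + 3*y) dx ∧ dy

Distribute the wedge, using dx_i ∧ dx_j = -dx_j ∧ dx_i and dx_i ∧ dx_i = 0. For each pair (i, j) with i < j, the coefficient of dx_i ∧ dx_j in alpha ∧ beta is (alpha_i * beta_j - alpha_j * beta_i). Collecting: alpha ∧ beta = (-x + 3*y) dx ∧ dy.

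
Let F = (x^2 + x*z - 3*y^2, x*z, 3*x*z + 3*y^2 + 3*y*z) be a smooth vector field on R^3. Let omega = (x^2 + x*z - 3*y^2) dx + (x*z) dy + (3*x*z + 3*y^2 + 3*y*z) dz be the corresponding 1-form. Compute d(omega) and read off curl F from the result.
d(omega) = (-x + 6*y + 3*z) dy ∧ dz + (x - 3*z) dz ∧ dx + (6*y + z) dx ∧ dy; curl F = (-x + 6*y + 3*z, x - 3*z, 6*y + z)

d omega = sum_{i<j} (∂f_j/∂x_i - ∂f_i/∂x_j) dx_i ∧ dx_j. Under the identification (dy ∧ dz, dz ∧ dx, dx ∧ dy) ↔ (e_x, e_y, e_z), the coefficients are exactly the components of curl F. Compute:
  ∂R/∂y - ∂Q/∂z = (6*y + 3*z) - (x) = -x + 6*y + 3*z
  ∂P/∂z - ∂R/∂x = (x) - (3*z) = x - 3*z
  ∂Q/∂x - ∂P/∂y = (z) - (-6*y) = 6*y + z.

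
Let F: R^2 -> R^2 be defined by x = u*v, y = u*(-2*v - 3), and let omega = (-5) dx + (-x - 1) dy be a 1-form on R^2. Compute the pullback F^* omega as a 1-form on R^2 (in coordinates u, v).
F^* omega = (2*u*v^2 + 3*u*v - 3*v + 3) du + (u*(2*u*v - 3)) dv

Using F^*(f dg) = (f ∘ F) d(g ∘ F), substitute each coordinate x_i by F_i(u, v) in f_i, and replace dx_i by d F_i = (∂F_i/∂u) du + (∂F_i/∂v) dv.
  For the x component: f_1(F) = -5; d F_1 = (v) du + (u) dv
  For the y component: f_2(F) = -u*v - 1; d F_2 = (-2*v - 3) du + (-2*u) dv
Combining and collecting du, dv coefficients:
  coeff of du: 2*u*v^2 + 3*u*v - 3*v + 3
  coeff of dv: u*(2*u*v - 3)
F^* omega = (2*u*v^2 + 3*u*v - 3*v + 3) du + (u*(2*u*v - 3)) dv.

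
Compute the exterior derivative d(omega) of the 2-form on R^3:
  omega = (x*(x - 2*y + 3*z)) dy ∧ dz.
d(omega) = (2*x - 2*y + 3*z) dx ∧ dy ∧ dz

For a 2-form omega = sum_{i<j} g_{ij} dx_i ∧ dx_j, the exterior derivative is
  d(omega) = sum_{i<j} d(g_{ij}) ∧ dx_i ∧ dx_j = sum_{i<j, k} (∂g_{ij}/∂x_k) dx_k ∧ dx_i ∧ dx_j.
Expand each term, using dx_k ∧ dx_i ∧ dx_j = sgn(permutation) dx_{(a)} ∧ dx_{(b)} ∧ dx_{(c)} with (a < b < c) sorted:
  d(x*(x - 2*y + 3*z)) includes (∂/∂x)(x*(x - 2*y + 3*z)) dx = (2*x - 2*y + 3*z) dx, which multiplied by dy ∧ dz gives (2*x - 2*y + 3*z) dx ∧ dy ∧ dz
Collecting like 3-forms: d(omega) = (2*x - 2*y + 3*z) dx ∧ dy ∧ dz.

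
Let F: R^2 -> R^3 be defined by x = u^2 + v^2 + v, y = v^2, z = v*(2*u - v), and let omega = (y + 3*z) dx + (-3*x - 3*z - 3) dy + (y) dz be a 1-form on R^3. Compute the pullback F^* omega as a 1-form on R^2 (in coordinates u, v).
F^* omega = (2*v*(6*u^2 - 2*u*v + v^2)) du + (2*v*(-3*u^2 + u*v + 3*u - 3*v^2 - 4*v - 3)) dv

Using F^*(f dg) = (f ∘ F) d(g ∘ F), substitute each coordinate x_i by F_i(u, v) in f_i, and replace dx_i by d F_i = (∂F_i/∂u) du + (∂F_i/∂v) dv.
  For the x component: f_1(F) = 2*v*(3*u - v); d F_1 = (2*u) du + (2*v + 1) dv
  For the y component: f_2(F) = -3*u^2 - 6*u*v - 3*v - 3; d F_2 = (0) du + (2*v) dv
  For the z component: f_3(F) = v^2; d F_3 = (2*v) du + (2*u - 2*v) dv
Combining and collecting du, dv coefficients:
  coeff of du: 2*v*(6*u^2 - 2*u*v + v^2)
  coeff of dv: 2*v*(-3*u^2 + u*v + 3*u - 3*v^2 - 4*v - 3)
F^* omega = (2*v*(6*u^2 - 2*u*v + v^2)) du + (2*v*(-3*u^2 + u*v + 3*u - 3*v^2 - 4*v - 3)) dv.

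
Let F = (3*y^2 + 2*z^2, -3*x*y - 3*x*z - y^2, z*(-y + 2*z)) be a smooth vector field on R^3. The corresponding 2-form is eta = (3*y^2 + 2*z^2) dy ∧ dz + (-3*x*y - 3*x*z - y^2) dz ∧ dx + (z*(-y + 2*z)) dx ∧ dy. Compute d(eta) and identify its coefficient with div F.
d(eta) = (-3*x - 3*y + 4*z) dx ∧ dy ∧ dz; div F = -3*x - 3*y + 4*z

For a 2-form in R^3 of the form above, applying d gives a 3-form with coefficient ∂P/∂x + ∂Q/∂y + ∂R/∂z:
  ∂P/∂x = 0
  ∂Q/∂y = -3*x - 2*y
  ∂R/∂z = -y + 4*z
Sum = -3*x - 3*y + 4*z, which is exactly div F.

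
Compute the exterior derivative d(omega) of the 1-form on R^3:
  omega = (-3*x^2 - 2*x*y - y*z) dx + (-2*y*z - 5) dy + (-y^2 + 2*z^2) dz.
d(omega) = (2*x + z) dx ∧ dy + (y) dx ∧ dz

For a 1-form omega = sum_i f_i dx_i, the exterior derivative is
  d(omega) = sum_{i < j} (∂f_j/∂x_i - ∂f_i/∂x_j) dx_i ∧ dx_j.
  coefficient of dx ∧ dy: ∂f_2/∂x - ∂f_1/∂y = ∂(-2*y*z - 5)/∂x - ∂(-3*x^2 - 2*x*y - y*z)/∂y = 2*x + z
  coefficient of dx ∧ dz: ∂f_3/∂x - ∂f_1/∂z = ∂(-y^2 + 2*z^2)/∂x - ∂(-3*x^2 - 2*x*y - y*z)/∂z = y
Assembling: d(omega) = (2*x + z) dx ∧ dy + (y) dx ∧ dz.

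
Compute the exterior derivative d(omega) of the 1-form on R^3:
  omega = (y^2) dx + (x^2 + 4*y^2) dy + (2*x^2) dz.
d(omega) = (2*x - 2*y) dx ∧ dy + (4*x) dx ∧ dz

For a 1-form omega = sum_i f_i dx_i, the exterior derivative is
  d(omega) = sum_{i < j} (∂f_j/∂x_i - ∂f_i/∂x_j) dx_i ∧ dx_j.
  coefficient of dx ∧ dy: ∂f_2/∂x - ∂f_1/∂y = ∂(x^2 + 4*y^2)/∂x - ∂(y^2)/∂y = 2*x - 2*y
  coefficient of dx ∧ dz: ∂f_3/∂x - ∂f_1/∂z = ∂(2*x^2)/∂x - ∂(y^2)/∂z = 4*x
Assembling: d(omega) = (2*x - 2*y) dx ∧ dy + (4*x) dx ∧ dz.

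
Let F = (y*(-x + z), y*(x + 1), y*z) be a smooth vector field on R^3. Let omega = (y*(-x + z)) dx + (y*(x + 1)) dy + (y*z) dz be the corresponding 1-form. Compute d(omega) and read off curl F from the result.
d(omega) = (z) dy ∧ dz + (y) dz ∧ dx + (x + y - z) dx ∧ dy; curl F = (z, y, x + y - z)

d omega = sum_{i<j} (∂f_j/∂x_i - ∂f_i/∂x_j) dx_i ∧ dx_j. Under the identification (dy ∧ dz, dz ∧ dx, dx ∧ dy) ↔ (e_x, e_y, e_z), the coefficients are exactly the components of curl F. Compute:
  ∂R/∂y - ∂Q/∂z = (z) - (0) = z
  ∂P/∂z - ∂R/∂x = (y) - (0) = y
  ∂Q/∂x - ∂P/∂y = (y) - (-x + z) = x + y - z.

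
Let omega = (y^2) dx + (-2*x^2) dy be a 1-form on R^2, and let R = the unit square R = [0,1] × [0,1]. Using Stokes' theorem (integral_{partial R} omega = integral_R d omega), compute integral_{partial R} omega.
integral_(partial R) omega = -3

Stokes: integral_partial_R omega = integral_R d omega with d omega = (∂Q/∂x - ∂P/∂y) dx ∧ dy.
  ∂Q/∂x = -4*x
  ∂P/∂y = 2*y
  integrand = ∂Q/∂x - ∂P/∂y = -4*x - 2*y.
Integrating over R: integral_0^1 integral_0^1 (-4*x - 2*y) dx dy = -3.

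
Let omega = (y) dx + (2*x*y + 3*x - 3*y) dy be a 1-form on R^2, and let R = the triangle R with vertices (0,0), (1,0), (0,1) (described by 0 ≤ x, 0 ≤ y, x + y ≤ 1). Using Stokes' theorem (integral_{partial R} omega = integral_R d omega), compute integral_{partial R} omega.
integral_(partial R) omega = 4/3

Stokes: integral_partial_R omega = integral_R d omega with d omega = (∂Q/∂x - ∂P/∂y) dx ∧ dy.
  ∂Q/∂x = 2*y + 3
  ∂P/∂y = 1
  integrand = ∂Q/∂x - ∂P/∂y = 2*y + 2.
Integrating over R: integral_0^1 integral_0^{1-x} (2*y + 2) dy dx = 4/3.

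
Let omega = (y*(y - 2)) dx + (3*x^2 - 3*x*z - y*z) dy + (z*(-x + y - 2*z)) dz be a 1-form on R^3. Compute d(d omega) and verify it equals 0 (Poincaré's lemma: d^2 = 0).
d(d omega) = 0

Step 1: d omega = sum_{i<j} (∂f_j/∂x_i - ∂f_i/∂x_j) dx_i ∧ dx_j:
  coeff of dx ∧ dy: 6*x - 2*y - 3*z + 2
  coeff of dx ∧ dz: -z
  coeff of dy ∧ dz: 3*x + y + z
Step 2: Apply d again to each 2-form coefficient. The only possible 3-form in R^3 is dx ∧ dy ∧ dz, with coefficient
  ∂(coeff of dy∧dz)/∂x - ∂(coeff of dx∧dz)/∂y + ∂(coeff of dx∧dy)/∂z
  = ∂/∂x (3*x + y + z) - ∂/∂y (-z) + ∂/∂z (6*x - 2*y - 3*z + 2).
Each of these terms simplifies to sums of mixed partials that cancel in pairs. The result is 0 (by equality of mixed partials for smooth functions — Schwarz / Clairaut).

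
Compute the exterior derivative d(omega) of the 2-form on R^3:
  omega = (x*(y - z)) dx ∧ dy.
d(omega) = (-x) dx ∧ dy ∧ dz

For a 2-form omega = sum_{i<j} g_{ij} dx_i ∧ dx_j, the exterior derivative is
  d(omega) = sum_{i<j} d(g_{ij}) ∧ dx_i ∧ dx_j = sum_{i<j, k} (∂g_{ij}/∂x_k) dx_k ∧ dx_i ∧ dx_j.
Expand each term, using dx_k ∧ dx_i ∧ dx_j = sgn(permutation) dx_{(a)} ∧ dx_{(b)} ∧ dx_{(c)} with (a < b < c) sorted:
  d(x*(y - z)) includes (∂/∂z)(x*(y - z)) dz = (-x) dz, which multiplied by dx ∧ dy gives (-x) dx ∧ dy ∧ dz
Collecting like 3-forms: d(omega) = (-x) dx ∧ dy ∧ dz.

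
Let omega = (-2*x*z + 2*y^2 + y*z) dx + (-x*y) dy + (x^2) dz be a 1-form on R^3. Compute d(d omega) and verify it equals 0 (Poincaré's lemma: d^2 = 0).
d(d omega) = 0

Step 1: d omega = sum_{i<j} (∂f_j/∂x_i - ∂f_i/∂x_j) dx_i ∧ dx_j:
  coeff of dx ∧ dy: -5*y - z
  coeff of dx ∧ dz: 4*x - y
  coeff of dy ∧ dz: 0
Step 2: Apply d again to each 2-form coefficient. The only possible 3-form in R^3 is dx ∧ dy ∧ dz, with coefficient
  ∂(coeff of dy∧dz)/∂x - ∂(coeff of dx∧dz)/∂y + ∂(coeff of dx∧dy)/∂z
  = ∂/∂x (0) - ∂/∂y (4*x - y) + ∂/∂z (-5*y - z).
Each of these terms simplifies to sums of mixed partials that cancel in pairs. The result is 0 (by equality of mixed partials for smooth functions — Schwarz / Clairaut).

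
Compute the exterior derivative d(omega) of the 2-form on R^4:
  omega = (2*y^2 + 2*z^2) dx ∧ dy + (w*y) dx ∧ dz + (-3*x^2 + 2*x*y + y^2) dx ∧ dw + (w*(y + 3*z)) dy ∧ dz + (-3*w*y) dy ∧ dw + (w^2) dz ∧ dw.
d(omega) = (-w + 4*z) dx ∧ dy ∧ dz + (y) dx ∧ dz ∧ dw + (-2*x - 2*y) dx ∧ dy ∧ dw + (y + 3*z) dy ∧ dz ∧ dw

For a 2-form omega = sum_{i<j} g_{ij} dx_i ∧ dx_j, the exterior derivative is
  d(omega) = sum_{i<j} d(g_{ij}) ∧ dx_i ∧ dx_j = sum_{i<j, k} (∂g_{ij}/∂x_k) dx_k ∧ dx_i ∧ dx_j.
Expand each term, using dx_k ∧ dx_i ∧ dx_j = sgn(permutation) dx_{(a)} ∧ dx_{(b)} ∧ dx_{(c)} with (a < b < c) sorted:
  d(2*y^2 + 2*z^2) includes (∂/∂z)(2*y^2 + 2*z^2) dz = (4*z) dz, which multiplied by dx ∧ dy gives (4*z) dx ∧ dy ∧ dz
  d(w*y) includes (∂/∂y)(w*y) dy = (w) dy, which multiplied by dx ∧ dz gives (-w) dx ∧ dy ∧ dz
  d(w*y) includes (∂/∂w)(w*y) dw = (y) dw, which multiplied by dx ∧ dz gives (y) dx ∧ dz ∧ dw
  d(-3*x^2 + 2*x*y + y^2) includes (∂/∂y)(-3*x^2 + 2*x*y + y^2) dy = (2*x + 2*y) dy, which multiplied by dx ∧ dw gives (-2*x - 2*y) dx ∧ dy ∧ dw
  d(w*(y + 3*z)) includes (∂/∂w)(w*(y + 3*z)) dw = (y + 3*z) dw, which multiplied by dy ∧ dz gives (y + 3*z) dy ∧ dz ∧ dw
Collecting like 3-forms: d(omega) = (-w + 4*z) dx ∧ dy ∧ dz + (y) dx ∧ dz ∧ dw + (-2*x - 2*y) dx ∧ dy ∧ dw + (y + 3*z) dy ∧ dz ∧ dw.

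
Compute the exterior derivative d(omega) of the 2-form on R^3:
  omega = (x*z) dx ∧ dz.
d(omega) = 0

For a 2-form omega = sum_{i<j} g_{ij} dx_i ∧ dx_j, the exterior derivative is
  d(omega) = sum_{i<j} d(g_{ij}) ∧ dx_i ∧ dx_j = sum_{i<j, k} (∂g_{ij}/∂x_k) dx_k ∧ dx_i ∧ dx_j.
Expand each term, using dx_k ∧ dx_i ∧ dx_j = sgn(permutation) dx_{(a)} ∧ dx_{(b)} ∧ dx_{(c)} with (a < b < c) sorted:

Collecting like 3-forms: d(omega) = 0.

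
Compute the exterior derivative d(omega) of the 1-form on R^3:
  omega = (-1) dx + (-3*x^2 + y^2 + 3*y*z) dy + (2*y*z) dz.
d(omega) = (-6*x) dx ∧ dy + (-3*y + 2*z) dy ∧ dz

For a 1-form omega = sum_i f_i dx_i, the exterior derivative is
  d(omega) = sum_{i < j} (∂f_j/∂x_i - ∂f_i/∂x_j) dx_i ∧ dx_j.
  coefficient of dx ∧ dy: ∂f_2/∂x - ∂f_1/∂y = ∂(-3*x^2 + y^2 + 3*y*z)/∂x - ∂(-1)/∂y = -6*x
  coefficient of dy ∧ dz: ∂f_3/∂y - ∂f_2/∂z = ∂(2*y*z)/∂y - ∂(-3*x^2 + y^2 + 3*y*z)/∂z = -3*y + 2*z
Assembling: d(omega) = (-6*x) dx ∧ dy + (-3*y + 2*z) dy ∧ dz.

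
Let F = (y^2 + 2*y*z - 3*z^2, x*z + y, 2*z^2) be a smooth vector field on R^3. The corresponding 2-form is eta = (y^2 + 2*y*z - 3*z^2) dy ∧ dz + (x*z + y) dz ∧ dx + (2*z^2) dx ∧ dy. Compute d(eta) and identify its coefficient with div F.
d(eta) = (4*z + 1) dx ∧ dy ∧ dz; div F = 4*z + 1

For a 2-form in R^3 of the form above, applying d gives a 3-form with coefficient ∂P/∂x + ∂Q/∂y + ∂R/∂z:
  ∂P/∂x = 0
  ∂Q/∂y = 1
  ∂R/∂z = 4*z
Sum = 4*z + 1, which is exactly div F.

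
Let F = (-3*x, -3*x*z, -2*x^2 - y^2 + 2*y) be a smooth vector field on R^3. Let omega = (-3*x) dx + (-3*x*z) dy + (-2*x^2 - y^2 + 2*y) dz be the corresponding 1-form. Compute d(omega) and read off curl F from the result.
d(omega) = (3*x - 2*y + 2) dy ∧ dz + (4*x) dz ∧ dx + (-3*z) dx ∧ dy; curl F = (3*x - 2*y + 2, 4*x, -3*z)

d omega = sum_{i<j} (∂f_j/∂x_i - ∂f_i/∂x_j) dx_i ∧ dx_j. Under the identification (dy ∧ dz, dz ∧ dx, dx ∧ dy) ↔ (e_x, e_y, e_z), the coefficients are exactly the components of curl F. Compute:
  ∂R/∂y - ∂Q/∂z = (2 - 2*y) - (-3*x) = 3*x - 2*y + 2
  ∂P/∂z - ∂R/∂x = (0) - (-4*x) = 4*x
  ∂Q/∂x - ∂P/∂y = (-3*z) - (0) = -3*z.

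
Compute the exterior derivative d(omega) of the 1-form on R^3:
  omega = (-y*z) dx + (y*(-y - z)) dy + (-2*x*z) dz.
d(omega) = (z) dx ∧ dy + (y - 2*z) dx ∧ dz + (y) dy ∧ dz

For a 1-form omega = sum_i f_i dx_i, the exterior derivative is
  d(omega) = sum_{i < j} (∂f_j/∂x_i - ∂f_i/∂x_j) dx_i ∧ dx_j.
  coefficient of dx ∧ dy: ∂f_2/∂x - ∂f_1/∂y = ∂(y*(-y - z))/∂x - ∂(-y*z)/∂y = z
  coefficient of dx ∧ dz: ∂f_3/∂x - ∂f_1/∂z = ∂(-2*x*z)/∂x - ∂(-y*z)/∂z = y - 2*z
  coefficient of dy ∧ dz: ∂f_3/∂y - ∂f_2/∂z = ∂(-2*x*z)/∂y - ∂(y*(-y - z))/∂z = y
Assembling: d(omega) = (z) dx ∧ dy + (y - 2*z) dx ∧ dz + (y) dy ∧ dz.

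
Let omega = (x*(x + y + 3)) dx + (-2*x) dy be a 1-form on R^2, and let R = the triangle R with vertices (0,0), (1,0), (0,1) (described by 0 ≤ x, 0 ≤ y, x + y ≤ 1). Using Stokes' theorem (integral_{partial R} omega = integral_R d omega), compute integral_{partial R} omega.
integral_(partial R) omega = -7/6

Stokes: integral_partial_R omega = integral_R d omega with d omega = (∂Q/∂x - ∂P/∂y) dx ∧ dy.
  ∂Q/∂x = -2
  ∂P/∂y = x
  integrand = ∂Q/∂x - ∂P/∂y = -x - 2.
Integrating over R: integral_0^1 integral_0^{1-x} (-x - 2) dy dx = -7/6.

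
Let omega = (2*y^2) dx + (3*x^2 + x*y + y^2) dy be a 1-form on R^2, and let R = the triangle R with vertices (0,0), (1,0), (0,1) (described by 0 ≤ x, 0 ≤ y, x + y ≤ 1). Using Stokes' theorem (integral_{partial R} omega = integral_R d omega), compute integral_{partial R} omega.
integral_(partial R) omega = 1/2

Stokes: integral_partial_R omega = integral_R d omega with d omega = (∂Q/∂x - ∂P/∂y) dx ∧ dy.
  ∂Q/∂x = 6*x + y
  ∂P/∂y = 4*y
  integrand = ∂Q/∂x - ∂P/∂y = 6*x - 3*y.
Integrating over R: integral_0^1 integral_0^{1-x} (6*x - 3*y) dy dx = 1/2.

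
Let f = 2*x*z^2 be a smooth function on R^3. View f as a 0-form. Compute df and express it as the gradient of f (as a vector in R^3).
df = (2*z^2) dx + (0) dy + (4*x*z) dz; grad f = (2*z^2, 0, 4*x*z)

For a 0-form f, d f = (∂f/∂x) dx + (∂f/∂y) dy + (∂f/∂z) dz. The components of the vector representation are exactly the entries of grad f in Cartesian coordinates:
  ∂f/∂x = 2*z^2
  ∂f/∂y = 0
  ∂f/∂z = 4*x*z.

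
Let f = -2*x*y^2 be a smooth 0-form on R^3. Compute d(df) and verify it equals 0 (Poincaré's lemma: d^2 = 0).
d(df) = 0

Step 1: df = sum_i (∂f/∂x_i) dx_i = (-2*y^2) dx + (-4*x*y) dy + (0) dz.
Step 2: Apply d again. Using the 1-form formula, the coefficient of dx ∧ dy in d(df) is ∂^2 f/∂x ∂y - ∂^2 f/∂y ∂x = (-4*y) - (-4*y) = 0 (equality of mixed partials for smooth f).
Similarly for dx ∧ dz and dy ∧ dz — all coefficients vanish. So d(df) = 0.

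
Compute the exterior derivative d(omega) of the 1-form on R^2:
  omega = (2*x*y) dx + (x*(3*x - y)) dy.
d(omega) = (4*x - y) dx ∧ dy

For a 1-form omega = sum_i f_i dx_i, the exterior derivative is
  d(omega) = sum_{i < j} (∂f_j/∂x_i - ∂f_i/∂x_j) dx_i ∧ dx_j.
  coefficient of dx ∧ dy: ∂f_2/∂x - ∂f_1/∂y = ∂(x*(3*x - y))/∂x - ∂(2*x*y)/∂y = 4*x - y
Assembling: d(omega) = (4*x - y) dx ∧ dy.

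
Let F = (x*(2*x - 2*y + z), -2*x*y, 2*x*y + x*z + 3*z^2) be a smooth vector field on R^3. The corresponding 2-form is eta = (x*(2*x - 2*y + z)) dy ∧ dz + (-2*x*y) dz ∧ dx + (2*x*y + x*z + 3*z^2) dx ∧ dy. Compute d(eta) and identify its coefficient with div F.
d(eta) = (3*x - 2*y + 7*z) dx ∧ dy ∧ dz; div F = 3*x - 2*y + 7*z

For a 2-form in R^3 of the form above, applying d gives a 3-form with coefficient ∂P/∂x + ∂Q/∂y + ∂R/∂z:
  ∂P/∂x = 4*x - 2*y + z
  ∂Q/∂y = -2*x
  ∂R/∂z = x + 6*z
Sum = 3*x - 2*y + 7*z, which is exactly div F.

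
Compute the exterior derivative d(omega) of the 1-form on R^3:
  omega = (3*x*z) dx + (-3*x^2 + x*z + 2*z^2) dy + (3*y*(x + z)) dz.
d(omega) = (-6*x + z) dx ∧ dy + (-3*x + 3*y) dx ∧ dz + (2*x - z) dy ∧ dz

For a 1-form omega = sum_i f_i dx_i, the exterior derivative is
  d(omega) = sum_{i < j} (∂f_j/∂x_i - ∂f_i/∂x_j) dx_i ∧ dx_j.
  coefficient of dx ∧ dy: ∂f_2/∂x - ∂f_1/∂y = ∂(-3*x^2 + x*z + 2*z^2)/∂x - ∂(3*x*z)/∂y = -6*x + z
  coefficient of dx ∧ dz: ∂f_3/∂x - ∂f_1/∂z = ∂(3*y*(x + z))/∂x - ∂(3*x*z)/∂z = -3*x + 3*y
  coefficient of dy ∧ dz: ∂f_3/∂y - ∂f_2/∂z = ∂(3*y*(x + z))/∂y - ∂(-3*x^2 + x*z + 2*z^2)/∂z = 2*x - z
Assembling: d(omega) = (-6*x + z) dx ∧ dy + (-3*x + 3*y) dx ∧ dz + (2*x - z) dy ∧ dz.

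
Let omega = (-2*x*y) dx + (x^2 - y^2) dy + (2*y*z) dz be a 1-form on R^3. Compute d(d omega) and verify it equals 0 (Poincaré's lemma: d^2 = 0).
d(d omega) = 0

Step 1: d omega = sum_{i<j} (∂f_j/∂x_i - ∂f_i/∂x_j) dx_i ∧ dx_j:
  coeff of dx ∧ dy: 4*x
  coeff of dx ∧ dz: 0
  coeff of dy ∧ dz: 2*z
Step 2: Apply d again to each 2-form coefficient. The only possible 3-form in R^3 is dx ∧ dy ∧ dz, with coefficient
  ∂(coeff of dy∧dz)/∂x - ∂(coeff of dx∧dz)/∂y + ∂(coeff of dx∧dy)/∂z
  = ∂/∂x (2*z) - ∂/∂y (0) + ∂/∂z (4*x).
Each of these terms simplifies to sums of mixed partials that cancel in pairs. The result is 0 (by equality of mixed partials for smooth functions — Schwarz / Clairaut).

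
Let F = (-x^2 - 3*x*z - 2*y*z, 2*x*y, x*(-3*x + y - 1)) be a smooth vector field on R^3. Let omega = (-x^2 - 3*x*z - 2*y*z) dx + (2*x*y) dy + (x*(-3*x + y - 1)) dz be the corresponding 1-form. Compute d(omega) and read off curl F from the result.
d(omega) = (x) dy ∧ dz + (3*x - 3*y + 1) dz ∧ dx + (2*y + 2*z) dx ∧ dy; curl F = (x, 3*x - 3*y + 1, 2*y + 2*z)

d omega = sum_{i<j} (∂f_j/∂x_i - ∂f_i/∂x_j) dx_i ∧ dx_j. Under the identification (dy ∧ dz, dz ∧ dx, dx ∧ dy) ↔ (e_x, e_y, e_z), the coefficients are exactly the components of curl F. Compute:
  ∂R/∂y - ∂Q/∂z = (x) - (0) = x
  ∂P/∂z - ∂R/∂x = (-3*x - 2*y) - (-6*x + y - 1) = 3*x - 3*y + 1
  ∂Q/∂x - ∂P/∂y = (2*y) - (-2*z) = 2*y + 2*z.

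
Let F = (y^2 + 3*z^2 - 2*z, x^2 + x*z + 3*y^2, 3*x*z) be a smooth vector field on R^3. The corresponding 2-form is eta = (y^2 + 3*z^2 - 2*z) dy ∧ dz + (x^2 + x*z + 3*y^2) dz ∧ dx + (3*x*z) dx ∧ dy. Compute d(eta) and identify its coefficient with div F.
d(eta) = (3*x + 6*y) dx ∧ dy ∧ dz; div F = 3*x + 6*y

For a 2-form in R^3 of the form above, applying d gives a 3-form with coefficient ∂P/∂x + ∂Q/∂y + ∂R/∂z:
  ∂P/∂x = 0
  ∂Q/∂y = 6*y
  ∂R/∂z = 3*x
Sum = 3*x + 6*y, which is exactly div F.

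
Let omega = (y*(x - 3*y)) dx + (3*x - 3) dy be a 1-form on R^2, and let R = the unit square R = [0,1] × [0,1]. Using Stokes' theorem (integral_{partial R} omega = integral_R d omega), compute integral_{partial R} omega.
integral_(partial R) omega = 11/2

Stokes: integral_partial_R omega = integral_R d omega with d omega = (∂Q/∂x - ∂P/∂y) dx ∧ dy.
  ∂Q/∂x = 3
  ∂P/∂y = x - 6*y
  integrand = ∂Q/∂x - ∂P/∂y = -x + 6*y + 3.
Integrating over R: integral_0^1 integral_0^1 (-x + 6*y + 3) dx dy = 11/2.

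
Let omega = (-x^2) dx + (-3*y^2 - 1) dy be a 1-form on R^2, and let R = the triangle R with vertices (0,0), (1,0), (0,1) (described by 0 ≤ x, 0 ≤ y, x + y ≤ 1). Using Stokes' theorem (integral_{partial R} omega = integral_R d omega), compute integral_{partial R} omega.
integral_(partial R) omega = 0

Stokes: integral_partial_R omega = integral_R d omega with d omega = (∂Q/∂x - ∂P/∂y) dx ∧ dy.
  ∂Q/∂x = 0
  ∂P/∂y = 0
  integrand = ∂Q/∂x - ∂P/∂y = 0.
Integrating over R: integral_0^1 integral_0^{1-x} (0) dy dx = 0.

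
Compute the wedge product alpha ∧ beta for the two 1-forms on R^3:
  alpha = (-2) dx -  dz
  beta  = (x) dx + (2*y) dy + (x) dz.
alpha ∧ beta = (-4*y) dx ∧ dy + (-x) dx ∧ dz + (2*y) dy ∧ dz

Distribute the wedge, using dx_i ∧ dx_j = -dx_j ∧ dx_i and dx_i ∧ dx_i = 0. For each pair (i, j) with i < j, the coefficient of dx_i ∧ dx_j in alpha ∧ beta is (alpha_i * beta_j - alpha_j * beta_i). Collecting: alpha ∧ beta = (-4*y) dx ∧ dy + (-x) dx ∧ dz + (2*y) dy ∧ dz.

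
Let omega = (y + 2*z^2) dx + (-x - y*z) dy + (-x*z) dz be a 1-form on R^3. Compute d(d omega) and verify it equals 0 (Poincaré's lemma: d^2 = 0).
d(d omega) = 0

Step 1: d omega = sum_{i<j} (∂f_j/∂x_i - ∂f_i/∂x_j) dx_i ∧ dx_j:
  coeff of dx ∧ dy: -2
  coeff of dx ∧ dz: -5*z
  coeff of dy ∧ dz: y
Step 2: Apply d again to each 2-form coefficient. The only possible 3-form in R^3 is dx ∧ dy ∧ dz, with coefficient
  ∂(coeff of dy∧dz)/∂x - ∂(coeff of dx∧dz)/∂y + ∂(coeff of dx∧dy)/∂z
  = ∂/∂x (y) - ∂/∂y (-5*z) + ∂/∂z (-2).
Each of these terms simplifies to sums of mixed partials that cancel in pairs. The result is 0 (by equality of mixed partials for smooth functions — Schwarz / Clairaut).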